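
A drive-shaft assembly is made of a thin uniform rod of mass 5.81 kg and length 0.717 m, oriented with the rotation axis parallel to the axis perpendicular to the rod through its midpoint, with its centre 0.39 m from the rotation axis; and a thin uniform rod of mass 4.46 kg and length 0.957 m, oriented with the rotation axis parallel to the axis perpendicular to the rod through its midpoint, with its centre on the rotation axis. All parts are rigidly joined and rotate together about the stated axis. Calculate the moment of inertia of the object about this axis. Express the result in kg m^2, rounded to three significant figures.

Thin rod: I_cm = (1/12)ML² = (1/12)(5.81)(0.717)² = 0.2489 kg m^2; centre at d = 0.39 m, so I = I_cm + Md² gives I = 0.2489 + (5.81)(0.39)² = 1.1326 kg m^2.
Thin rod: I_cm = (1/12)ML² = (1/12)(4.46)(0.957)² = 0.34039 kg m^2; axis through the centre, so I = 0.34039 kg m^2.
Total I = 1.1326 + 0.34039 = 1.473 kg m^2.

1.47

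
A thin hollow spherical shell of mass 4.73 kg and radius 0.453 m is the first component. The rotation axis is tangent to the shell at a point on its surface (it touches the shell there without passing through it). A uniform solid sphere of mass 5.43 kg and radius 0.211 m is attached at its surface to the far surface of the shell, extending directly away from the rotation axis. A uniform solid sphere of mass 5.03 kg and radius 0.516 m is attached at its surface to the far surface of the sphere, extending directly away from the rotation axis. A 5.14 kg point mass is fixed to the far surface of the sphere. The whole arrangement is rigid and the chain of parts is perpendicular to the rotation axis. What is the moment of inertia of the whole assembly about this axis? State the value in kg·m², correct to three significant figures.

54.8

Spherical shell: I_cm = (2/3)MR² = (2/3)(4.73)(0.453)² = 0.64709 kg·m²; centre at d = 0.453 m, so I = I_cm + Md² gives I = 0.64709 + (4.73)(0.453)² = 1.6177 kg·m².
Solid sphere: I_cm = (2/5)MR² = (2/5)(5.43)(0.211)² = 0.0967 kg·m²; centre at d = 0.453 + 0.453 + 0.211 = 1.117 m, so I = I_cm + Md² gives I = 0.0967 + (5.43)(1.117)² = 6.8717 kg·m².
Solid sphere: I_cm = (2/5)MR² = (2/5)(5.03)(0.516)² = 0.53571 kg·m²; centre at d = 0.453 + 0.453 + 0.211 + 0.211 + 0.516 = 1.844 m, so I = I_cm + Md² gives I = 0.53571 + (5.03)(1.844)² = 17.639 kg·m².
Point mass: I_cm = 0; centre at d = 0.453 + 0.453 + 0.211 + 0.211 + 0.516 + 0.516 = 2.36 m, so I = I_cm + Md² gives I = 0 + (5.14)(2.36)² = 28.628 kg·m².
Total I = 1.6177 + 6.8717 + 17.639 + 28.628 = 54.757 kg·m².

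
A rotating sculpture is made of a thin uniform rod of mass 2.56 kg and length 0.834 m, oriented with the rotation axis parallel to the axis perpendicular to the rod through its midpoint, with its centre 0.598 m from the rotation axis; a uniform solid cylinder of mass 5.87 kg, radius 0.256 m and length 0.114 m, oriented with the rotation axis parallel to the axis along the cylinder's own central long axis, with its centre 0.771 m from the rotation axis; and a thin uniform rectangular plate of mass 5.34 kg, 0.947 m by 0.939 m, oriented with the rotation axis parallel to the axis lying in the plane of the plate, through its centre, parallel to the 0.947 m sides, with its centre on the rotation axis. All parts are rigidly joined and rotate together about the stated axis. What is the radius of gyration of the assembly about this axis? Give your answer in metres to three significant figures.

Thin rod: I_cm = (1/12)ML² = (1/12)(2.56)(0.834)² = 0.14839 kg m^2; centre at d = 0.598 m, so the parallel axis theorem gives I = 0.14839 + (2.56)(0.598)² = 1.0639 kg m^2.
Solid cylinder: I_cm = (1/2)MR² = (1/2)(5.87)(0.256)² = 0.19235 kg m^2; centre at d = 0.771 m, so the parallel axis theorem gives I = 0.19235 + (5.87)(0.771)² = 3.6817 kg m^2.
Rectangular plate: I_cm = (1/12)Mb² = (1/12)(5.34)(0.939)² = 0.39237 kg m^2; axis through the centre, so I = 0.39237 kg m^2.
Total I = 5.1379 kg m^2; total mass M = 13.77 kg.
k = √(I/M) = √(5.1379/13.77) = 0.61084 m.

0.611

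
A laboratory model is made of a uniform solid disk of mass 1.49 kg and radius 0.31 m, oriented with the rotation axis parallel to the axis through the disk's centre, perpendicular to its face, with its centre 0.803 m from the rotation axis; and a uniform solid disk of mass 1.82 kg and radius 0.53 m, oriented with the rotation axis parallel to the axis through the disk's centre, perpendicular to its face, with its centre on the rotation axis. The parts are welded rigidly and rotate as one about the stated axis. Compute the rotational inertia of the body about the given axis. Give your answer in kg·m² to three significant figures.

Solid disk: I_cm = (1/2)MR² = (1/2)(1.49)(0.31)² = 0.071595 kg·m²; centre at d = 0.803 m, so I = I_cm + Md² gives I = 0.071595 + (1.49)(0.803)² = 1.0324 kg·m².
Solid disk: I_cm = (1/2)MR² = (1/2)(1.82)(0.53)² = 0.25562 kg·m²; axis through the centre, so I = 0.25562 kg·m².
Total I = 1.0324 + 0.25562 = 1.288 kg·m².

1.29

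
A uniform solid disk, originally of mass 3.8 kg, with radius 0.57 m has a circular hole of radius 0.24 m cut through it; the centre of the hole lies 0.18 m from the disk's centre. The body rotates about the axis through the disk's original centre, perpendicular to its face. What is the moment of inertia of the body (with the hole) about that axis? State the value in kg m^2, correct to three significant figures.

0.576

Unpierced body about its centre: I₀ = (1/2)MR² = (1/2)(3.8)(0.57)² = 0.61731 kg m^2.
The removed disk has mass m = M·(r/R)² = (3.8)(0.24/0.57)² = 0.67368 kg (same uniform areal density).
Its moment of inertia about the rotation axis (parallel-axis theorem): I_hole = (1/2)mr² + md² = (1/2)(0.67368)(0.24)² + (0.67368)(0.18)² = 0.041229 kg m^2.
Treating the hole as negative mass, I = I₀ − I_hole = 0.61731 − 0.041229 = 0.57608 kg m^2.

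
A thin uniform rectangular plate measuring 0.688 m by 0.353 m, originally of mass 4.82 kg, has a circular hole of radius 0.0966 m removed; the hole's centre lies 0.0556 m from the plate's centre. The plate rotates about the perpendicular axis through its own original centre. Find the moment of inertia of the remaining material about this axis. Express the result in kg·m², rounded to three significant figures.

0.236

Unpierced body about its centre: I₀ = (1/12)M(a²+b²) = (1/12)(4.82)[(0.688)² + (0.353)²] = 0.24018 kg·m².
The removed disk has mass m = M·πr²/(ab) = (4.82)·π(0.0966)²/(0.688·0.353) = 0.58182 kg (same uniform areal density).
Its moment of inertia about the rotation axis (parallel-axis theorem): I_hole = (1/2)mr² + md² = (1/2)(0.58182)(0.0966)² + (0.58182)(0.0556)² = 0.0045133 kg·m².
Treating the hole as negative mass, I = I₀ − I_hole = 0.24018 − 0.0045133 = 0.23566 kg·m².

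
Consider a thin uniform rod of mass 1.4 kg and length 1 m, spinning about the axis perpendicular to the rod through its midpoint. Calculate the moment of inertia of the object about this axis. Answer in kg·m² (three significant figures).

I_cm = (1/12)ML² = (1/12)(1.4)(1)² = 0.11667 kg·m²; axis through the centre, so I = 0.11667 kg·m².

0.117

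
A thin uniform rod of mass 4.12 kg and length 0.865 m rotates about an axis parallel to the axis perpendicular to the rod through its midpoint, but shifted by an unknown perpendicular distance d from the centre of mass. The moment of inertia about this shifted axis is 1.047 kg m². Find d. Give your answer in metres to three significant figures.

0.438

About the centre-of-mass axis, I_cm = (1/12)ML² = (1/12)(4.12)(0.865)² = 0.25689 kg m².
Parallel axis theorem: I = I_cm + Md², so Md² = 1.047 − 0.25689 = 0.79011 kg m².
d = √(0.79011 / 4.12) = 0.43792 m.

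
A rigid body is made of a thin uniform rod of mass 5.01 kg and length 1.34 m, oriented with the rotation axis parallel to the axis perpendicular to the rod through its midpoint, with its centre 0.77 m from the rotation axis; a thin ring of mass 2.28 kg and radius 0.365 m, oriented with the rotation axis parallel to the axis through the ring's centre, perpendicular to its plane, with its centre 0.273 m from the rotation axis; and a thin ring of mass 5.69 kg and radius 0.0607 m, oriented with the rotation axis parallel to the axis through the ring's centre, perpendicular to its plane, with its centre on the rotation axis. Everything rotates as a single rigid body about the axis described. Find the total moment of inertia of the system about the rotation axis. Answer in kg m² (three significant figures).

4.21

Thin rod: I_cm = (1/12)ML² = (1/12)(5.01)(1.34)² = 0.74966 kg m²; centre at d = 0.77 m, so I = I_cm + Md² gives I = 0.74966 + (5.01)(0.77)² = 3.7201 kg m².
Thin ring: I_cm = MR² = (2.28)(0.365)² = 0.30375 kg m²; centre at d = 0.273 m, so I = I_cm + Md² gives I = 0.30375 + (2.28)(0.273)² = 0.47368 kg m².
Thin ring: I_cm = MR² = (5.69)(0.0607)² = 0.020965 kg m²; axis through the centre, so I = 0.020965 kg m².
Total I = 3.7201 + 0.47368 + 0.020965 = 4.2147 kg m².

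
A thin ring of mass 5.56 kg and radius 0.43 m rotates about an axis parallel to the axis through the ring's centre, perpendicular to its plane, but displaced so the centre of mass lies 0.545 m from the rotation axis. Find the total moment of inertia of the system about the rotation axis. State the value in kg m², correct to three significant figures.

I_cm = MR² = (5.56)(0.43)² = 1.028 kg m²; centre at d = 0.545 m, so the parallel axis theorem gives I = 1.028 + (5.56)(0.545)² = 2.6795 kg m².

2.68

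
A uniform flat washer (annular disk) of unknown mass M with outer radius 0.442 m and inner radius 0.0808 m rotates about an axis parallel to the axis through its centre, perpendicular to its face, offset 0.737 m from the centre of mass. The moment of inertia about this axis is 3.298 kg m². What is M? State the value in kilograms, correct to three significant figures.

I = I_cm + Md² = (1/2)M(R²+r²) + Md² = M·[0.5·[(0.442)² + (0.0808)²] + (0.737)²] = M·0.64412.
So M = 3.298 / 0.64412 = 5.1202 kg.

5.12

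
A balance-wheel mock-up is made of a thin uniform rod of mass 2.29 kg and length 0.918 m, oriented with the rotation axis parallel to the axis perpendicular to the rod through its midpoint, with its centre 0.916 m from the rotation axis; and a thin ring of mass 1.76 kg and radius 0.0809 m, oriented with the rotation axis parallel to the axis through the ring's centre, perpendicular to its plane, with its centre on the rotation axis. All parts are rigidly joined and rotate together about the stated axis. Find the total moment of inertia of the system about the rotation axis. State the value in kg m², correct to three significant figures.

Thin rod: I_cm = (1/12)ML² = (1/12)(2.29)(0.918)² = 0.16082 kg m²; centre at d = 0.916 m, so the parallel axis theorem gives I = 0.16082 + (2.29)(0.916)² = 2.0823 kg m².
Thin ring: I_cm = MR² = (1.76)(0.0809)² = 0.011519 kg m²; axis through the centre, so I = 0.011519 kg m².
Total I = 2.0823 + 0.011519 = 2.0938 kg m².

2.09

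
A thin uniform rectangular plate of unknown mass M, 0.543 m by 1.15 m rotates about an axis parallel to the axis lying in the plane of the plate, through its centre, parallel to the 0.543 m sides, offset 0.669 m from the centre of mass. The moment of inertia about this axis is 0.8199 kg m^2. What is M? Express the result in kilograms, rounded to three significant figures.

I = I_cm + Md² = (1/12)Mb² + Md² = M·[0.0833333·(1.15)² + (0.669)²] = M·0.55777.
So M = 0.8199 / 0.55777 = 1.47 kg.

1.47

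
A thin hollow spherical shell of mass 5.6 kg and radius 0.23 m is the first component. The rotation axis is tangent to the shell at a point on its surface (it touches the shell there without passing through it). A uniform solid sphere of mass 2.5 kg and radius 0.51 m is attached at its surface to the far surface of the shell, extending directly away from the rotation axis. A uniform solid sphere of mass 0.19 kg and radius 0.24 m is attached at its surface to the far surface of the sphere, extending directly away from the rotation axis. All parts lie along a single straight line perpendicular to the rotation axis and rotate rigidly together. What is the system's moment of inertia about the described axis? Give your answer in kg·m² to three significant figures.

3.67

Spherical shell: I_cm = (2/3)MR² = (2/3)(5.6)(0.23)² = 0.19749 kg·m²; centre at d = 0.23 m, so I = I_cm + Md² gives I = 0.19749 + (5.6)(0.23)² = 0.49373 kg·m².
Solid sphere: I_cm = (2/5)MR² = (2/5)(2.5)(0.51)² = 0.2601 kg·m²; centre at d = 0.23 + 0.23 + 0.51 = 0.97 m, so I = I_cm + Md² gives I = 0.2601 + (2.5)(0.97)² = 2.6123 kg·m².
Solid sphere: I_cm = (2/5)MR² = (2/5)(0.19)(0.24)² = 0.0043776 kg·m²; centre at d = 0.23 + 0.23 + 0.51 + 0.51 + 0.24 = 1.72 m, so I = I_cm + Md² gives I = 0.0043776 + (0.19)(1.72)² = 0.56647 kg·m².
Total I = 0.49373 + 2.6123 + 0.56647 = 3.6726 kg·m².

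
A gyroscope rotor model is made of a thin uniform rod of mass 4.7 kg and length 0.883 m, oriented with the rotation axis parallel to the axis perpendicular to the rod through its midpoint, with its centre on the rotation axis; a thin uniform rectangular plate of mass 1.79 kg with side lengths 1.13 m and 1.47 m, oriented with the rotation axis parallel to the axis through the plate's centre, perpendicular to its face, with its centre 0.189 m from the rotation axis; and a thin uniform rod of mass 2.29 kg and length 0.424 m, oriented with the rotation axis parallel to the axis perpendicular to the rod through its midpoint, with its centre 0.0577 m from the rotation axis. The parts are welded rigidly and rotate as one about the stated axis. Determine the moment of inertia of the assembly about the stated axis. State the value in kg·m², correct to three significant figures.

0.924

Thin rod: I_cm = (1/12)ML² = (1/12)(4.7)(0.883)² = 0.30538 kg·m²; axis through the centre, so I = 0.30538 kg·m².
Rectangular plate: I_cm = (1/12)M(a²+b²) = (1/12)(1.79)[(1.13)² + (1.47)²] = 0.51281 kg·m²; centre at d = 0.189 m, so I = I_cm + Md² gives I = 0.51281 + (1.79)(0.189)² = 0.57675 kg·m².
Thin rod: I_cm = (1/12)ML² = (1/12)(2.29)(0.424)² = 0.034307 kg·m²; centre at d = 0.0577 m, so I = I_cm + Md² gives I = 0.034307 + (2.29)(0.0577)² = 0.041931 kg·m².
Total I = 0.30538 + 0.57675 + 0.041931 = 0.92406 kg·m².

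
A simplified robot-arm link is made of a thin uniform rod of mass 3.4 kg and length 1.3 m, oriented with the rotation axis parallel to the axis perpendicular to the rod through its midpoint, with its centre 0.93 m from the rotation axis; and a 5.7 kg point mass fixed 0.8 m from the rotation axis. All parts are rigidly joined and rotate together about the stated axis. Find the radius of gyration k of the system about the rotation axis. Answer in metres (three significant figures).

Thin rod: I_cm = (1/12)ML² = (1/12)(3.4)(1.3)² = 0.47883 kg·m²; centre at d = 0.93 m, so the parallel axis theorem gives I = 0.47883 + (3.4)(0.93)² = 3.4195 kg·m².
Point mass: I_cm = 0; centre at d = 0.8 m, so the parallel axis theorem gives I = 0 + (5.7)(0.8)² = 3.648 kg·m².
Total I = 7.0675 kg·m²; total mass M = 9.1 kg.
k = √(I/M) = √(7.0675/9.1) = 0.88128 m.

0.881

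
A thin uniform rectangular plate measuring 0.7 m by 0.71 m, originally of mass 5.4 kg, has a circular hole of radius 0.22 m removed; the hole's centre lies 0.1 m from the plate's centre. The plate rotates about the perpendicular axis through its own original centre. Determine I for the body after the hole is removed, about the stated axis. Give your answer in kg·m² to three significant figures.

Unpierced body about its centre: I₀ = (1/12)M(a²+b²) = (1/12)(5.4)[(0.7)² + (0.71)²] = 0.44734 kg·m².
The removed disk has mass m = M·πr²/(ab) = (5.4)·π(0.22)²/(0.7·0.71) = 1.6521 kg (same uniform areal density).
Its moment of inertia about the rotation axis (parallel-axis theorem): I_hole = (1/2)mr² + md² = (1/2)(1.6521)(0.22)² + (1.6521)(0.1)² = 0.056501 kg·m².
Treating the hole as negative mass, I = I₀ − I_hole = 0.44734 − 0.056501 = 0.39084 kg·m².

0.391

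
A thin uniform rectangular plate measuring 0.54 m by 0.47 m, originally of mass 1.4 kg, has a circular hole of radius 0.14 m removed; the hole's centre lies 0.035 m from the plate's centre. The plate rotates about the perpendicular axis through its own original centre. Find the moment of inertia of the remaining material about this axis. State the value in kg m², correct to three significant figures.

Unpierced body about its centre: I₀ = (1/12)M(a²+b²) = (1/12)(1.4)[(0.54)² + (0.47)²] = 0.059792 kg m².
The removed disk has mass m = M·πr²/(ab) = (1.4)·π(0.14)²/(0.54·0.47) = 0.33966 kg (same uniform areal density).
Its moment of inertia about the rotation axis (parallel-axis theorem): I_hole = (1/2)mr² + md² = (1/2)(0.33966)(0.14)² + (0.33966)(0.035)² = 0.0037447 kg m².
Treating the hole as negative mass, I = I₀ − I_hole = 0.059792 − 0.0037447 = 0.056047 kg m².

0.0560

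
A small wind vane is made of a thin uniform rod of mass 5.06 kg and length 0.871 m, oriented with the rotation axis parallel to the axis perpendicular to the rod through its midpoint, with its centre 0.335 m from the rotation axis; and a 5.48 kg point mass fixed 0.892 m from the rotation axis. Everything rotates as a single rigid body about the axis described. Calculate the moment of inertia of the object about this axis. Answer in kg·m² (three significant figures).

5.25

Thin rod: I_cm = (1/12)ML² = (1/12)(5.06)(0.871)² = 0.31989 kg·m²; centre at d = 0.335 m, so I = I_cm + Md² gives I = 0.31989 + (5.06)(0.335)² = 0.88775 kg·m².
Point mass: I_cm = 0; centre at d = 0.892 m, so I = I_cm + Md² gives I = 0 + (5.48)(0.892)² = 4.3602 kg·m².
Total I = 0.88775 + 4.3602 = 5.248 kg·m².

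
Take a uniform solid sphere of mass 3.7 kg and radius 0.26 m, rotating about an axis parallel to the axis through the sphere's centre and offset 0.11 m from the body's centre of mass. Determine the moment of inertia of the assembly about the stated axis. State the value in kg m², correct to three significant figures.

I_cm = (2/5)MR² = (2/5)(3.7)(0.26)² = 0.10005 kg m²; centre at d = 0.11 m, so the parallel axis theorem gives I = 0.10005 + (3.7)(0.11)² = 0.14482 kg m².

0.145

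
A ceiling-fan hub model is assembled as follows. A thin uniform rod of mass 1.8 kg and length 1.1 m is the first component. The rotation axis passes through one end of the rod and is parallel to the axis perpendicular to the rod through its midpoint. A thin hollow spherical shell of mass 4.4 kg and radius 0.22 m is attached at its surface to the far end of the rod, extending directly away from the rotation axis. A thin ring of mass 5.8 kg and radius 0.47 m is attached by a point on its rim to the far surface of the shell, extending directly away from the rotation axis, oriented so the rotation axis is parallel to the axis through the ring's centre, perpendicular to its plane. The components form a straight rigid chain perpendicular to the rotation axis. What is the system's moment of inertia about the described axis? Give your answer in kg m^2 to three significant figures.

33.2

Thin rod: I_cm = (1/12)ML² = (1/12)(1.8)(1.1)² = 0.1815 kg m^2; centre at d = 0.55 m, so I = I_cm + Md² gives I = 0.1815 + (1.8)(0.55)² = 0.726 kg m^2.
Spherical shell: I_cm = (2/3)MR² = (2/3)(4.4)(0.22)² = 0.14197 kg m^2; centre at d = 0.55 + 0.55 + 0.22 = 1.32 m, so I = I_cm + Md² gives I = 0.14197 + (4.4)(1.32)² = 7.8085 kg m^2.
Thin ring: I_cm = MR² = (5.8)(0.47)² = 1.2812 kg m^2; centre at d = 0.55 + 0.55 + 0.22 + 0.22 + 0.47 = 2.01 m, so I = I_cm + Md² gives I = 1.2812 + (5.8)(2.01)² = 24.714 kg m^2.
Total I = 0.726 + 7.8085 + 24.714 = 33.248 kg m^2.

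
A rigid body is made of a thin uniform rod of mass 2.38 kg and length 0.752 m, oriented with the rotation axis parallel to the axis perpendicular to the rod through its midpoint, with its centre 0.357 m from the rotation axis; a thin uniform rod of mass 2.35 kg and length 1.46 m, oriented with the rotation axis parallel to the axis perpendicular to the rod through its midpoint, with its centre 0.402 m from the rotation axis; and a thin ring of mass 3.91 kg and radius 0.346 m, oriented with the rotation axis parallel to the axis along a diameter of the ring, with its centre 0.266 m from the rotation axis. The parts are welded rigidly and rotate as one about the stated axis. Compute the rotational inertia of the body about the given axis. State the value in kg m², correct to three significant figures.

1.72

Thin rod: I_cm = (1/12)ML² = (1/12)(2.38)(0.752)² = 0.11216 kg m²; centre at d = 0.357 m, so the parallel axis theorem gives I = 0.11216 + (2.38)(0.357)² = 0.41549 kg m².
Thin rod: I_cm = (1/12)ML² = (1/12)(2.35)(1.46)² = 0.41744 kg m²; centre at d = 0.402 m, so the parallel axis theorem gives I = 0.41744 + (2.35)(0.402)² = 0.79721 kg m².
Thin ring: I_cm = (1/2)MR² = (1/2)(3.91)(0.346)² = 0.23404 kg m²; centre at d = 0.266 m, so the parallel axis theorem gives I = 0.23404 + (3.91)(0.266)² = 0.5107 kg m².
Total I = 0.41549 + 0.79721 + 0.5107 = 1.7234 kg m².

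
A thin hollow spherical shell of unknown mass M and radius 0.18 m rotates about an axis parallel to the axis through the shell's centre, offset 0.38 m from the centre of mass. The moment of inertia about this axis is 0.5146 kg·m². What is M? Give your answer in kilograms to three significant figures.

3.10

I = I_cm + Md² = (2/3)MR² + Md² = M·[0.666667·(0.18)² + (0.38)²] = M·0.166.
So M = 0.5146 / 0.166 = 3.1 kg.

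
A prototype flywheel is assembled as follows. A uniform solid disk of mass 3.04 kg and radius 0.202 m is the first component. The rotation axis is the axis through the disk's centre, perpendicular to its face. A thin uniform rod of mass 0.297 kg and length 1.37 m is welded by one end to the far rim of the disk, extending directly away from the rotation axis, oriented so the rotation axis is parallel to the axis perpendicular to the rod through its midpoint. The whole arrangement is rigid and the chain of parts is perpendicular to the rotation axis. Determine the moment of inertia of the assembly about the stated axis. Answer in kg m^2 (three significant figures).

0.342

Solid disk: I_cm = (1/2)MR² = (1/2)(3.04)(0.202)² = 0.062022 kg m^2; axis through the centre, so I = 0.062022 kg m^2.
Thin rod: I_cm = (1/12)ML² = (1/12)(0.297)(1.37)² = 0.046453 kg m^2; centre at d = 0.202 + 0.685 = 0.887 m, so the parallel axis theorem gives I = 0.046453 + (0.297)(0.887)² = 0.28012 kg m^2.
Total I = 0.062022 + 0.28012 = 0.34215 kg m^2.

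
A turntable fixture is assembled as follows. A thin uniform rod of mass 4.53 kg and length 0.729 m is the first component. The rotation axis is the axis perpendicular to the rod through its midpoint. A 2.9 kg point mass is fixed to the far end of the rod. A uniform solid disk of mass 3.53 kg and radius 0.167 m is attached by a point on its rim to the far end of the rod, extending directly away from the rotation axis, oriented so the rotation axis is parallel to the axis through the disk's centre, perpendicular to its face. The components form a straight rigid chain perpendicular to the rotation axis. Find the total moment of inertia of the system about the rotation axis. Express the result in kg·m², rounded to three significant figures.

Thin rod: I_cm = (1/12)ML² = (1/12)(4.53)(0.729)² = 0.20062 kg·m²; axis through the centre, so I = 0.20062 kg·m².
Point mass: I_cm = 0; centre at d = 0.3645 m, so the parallel axis theorem gives I = 0 + (2.9)(0.3645)² = 0.38529 kg·m².
Solid disk: I_cm = (1/2)MR² = (1/2)(3.53)(0.167)² = 0.049224 kg·m²; centre at d = 0.3645 + 0.167 = 0.5315 m, so the parallel axis theorem gives I = 0.049224 + (3.53)(0.5315)² = 1.0464 kg·m².
Total I = 0.20062 + 0.38529 + 1.0464 = 1.6323 kg·m².

1.63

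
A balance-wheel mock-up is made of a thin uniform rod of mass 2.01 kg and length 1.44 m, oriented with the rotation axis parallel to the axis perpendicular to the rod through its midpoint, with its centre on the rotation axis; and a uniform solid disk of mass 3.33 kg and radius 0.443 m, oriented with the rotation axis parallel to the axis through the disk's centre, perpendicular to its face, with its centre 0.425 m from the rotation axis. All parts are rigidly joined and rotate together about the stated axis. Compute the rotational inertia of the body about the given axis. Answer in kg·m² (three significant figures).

Thin rod: I_cm = (1/12)ML² = (1/12)(2.01)(1.44)² = 0.34733 kg·m²; axis through the centre, so I = 0.34733 kg·m².
Solid disk: I_cm = (1/2)MR² = (1/2)(3.33)(0.443)² = 0.32675 kg·m²; centre at d = 0.425 m, so I = I_cm + Md² gives I = 0.32675 + (3.33)(0.425)² = 0.92824 kg·m².
Total I = 0.34733 + 0.92824 = 1.2756 kg·m².

1.28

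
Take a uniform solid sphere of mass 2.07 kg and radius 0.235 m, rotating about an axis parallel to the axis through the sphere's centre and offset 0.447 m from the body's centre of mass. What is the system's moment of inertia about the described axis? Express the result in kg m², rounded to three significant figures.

I_cm = (2/5)MR² = (2/5)(2.07)(0.235)² = 0.045726 kg m²; centre at d = 0.447 m, so the parallel axis theorem gives I = 0.045726 + (2.07)(0.447)² = 0.45933 kg m².

0.459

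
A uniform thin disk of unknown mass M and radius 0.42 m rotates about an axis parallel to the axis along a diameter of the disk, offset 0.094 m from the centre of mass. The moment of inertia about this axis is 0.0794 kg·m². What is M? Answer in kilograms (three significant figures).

I = I_cm + Md² = (1/4)MR² + Md² = M·[0.25·(0.42)² + (0.094)²] = M·0.052936.
So M = 0.0794 / 0.052936 = 1.4999 kg.

1.50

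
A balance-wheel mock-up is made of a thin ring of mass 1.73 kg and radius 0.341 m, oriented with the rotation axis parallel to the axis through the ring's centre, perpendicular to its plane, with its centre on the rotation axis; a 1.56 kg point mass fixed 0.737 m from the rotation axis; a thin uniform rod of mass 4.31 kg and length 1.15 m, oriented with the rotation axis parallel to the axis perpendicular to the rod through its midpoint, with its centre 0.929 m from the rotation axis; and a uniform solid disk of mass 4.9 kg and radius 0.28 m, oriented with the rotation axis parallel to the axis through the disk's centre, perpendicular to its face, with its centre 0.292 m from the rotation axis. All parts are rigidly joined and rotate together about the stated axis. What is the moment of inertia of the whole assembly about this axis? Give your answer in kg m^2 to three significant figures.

Thin ring: I_cm = MR² = (1.73)(0.341)² = 0.20117 kg m^2; axis through the centre, so I = 0.20117 kg m^2.
Point mass: I_cm = 0; centre at d = 0.737 m, so I = I_cm + Md² gives I = 0 + (1.56)(0.737)² = 0.84734 kg m^2.
Thin rod: I_cm = (1/12)ML² = (1/12)(4.31)(1.15)² = 0.475 kg m^2; centre at d = 0.929 m, so I = I_cm + Md² gives I = 0.475 + (4.31)(0.929)² = 4.1947 kg m^2.
Solid disk: I_cm = (1/2)MR² = (1/2)(4.9)(0.28)² = 0.19208 kg m^2; centre at d = 0.292 m, so I = I_cm + Md² gives I = 0.19208 + (4.9)(0.292)² = 0.60987 kg m^2.
Total I = 0.20117 + 0.84734 + 4.1947 + 0.60987 = 5.8531 kg m^2.

5.85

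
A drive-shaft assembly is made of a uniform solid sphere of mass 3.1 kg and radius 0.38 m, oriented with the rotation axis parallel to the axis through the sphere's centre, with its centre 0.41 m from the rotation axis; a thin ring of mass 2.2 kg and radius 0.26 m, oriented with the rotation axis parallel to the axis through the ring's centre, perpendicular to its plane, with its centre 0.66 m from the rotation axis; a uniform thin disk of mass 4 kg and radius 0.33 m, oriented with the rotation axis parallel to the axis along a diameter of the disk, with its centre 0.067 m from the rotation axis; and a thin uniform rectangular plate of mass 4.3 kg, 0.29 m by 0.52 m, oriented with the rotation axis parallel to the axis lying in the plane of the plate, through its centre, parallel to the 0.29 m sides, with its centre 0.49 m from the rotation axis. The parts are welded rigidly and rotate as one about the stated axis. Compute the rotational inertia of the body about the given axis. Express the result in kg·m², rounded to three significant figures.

Solid sphere: I_cm = (2/5)MR² = (2/5)(3.1)(0.38)² = 0.17906 kg·m²; centre at d = 0.41 m, so I = I_cm + Md² gives I = 0.17906 + (3.1)(0.41)² = 0.70017 kg·m².
Thin ring: I_cm = MR² = (2.2)(0.26)² = 0.14872 kg·m²; centre at d = 0.66 m, so I = I_cm + Md² gives I = 0.14872 + (2.2)(0.66)² = 1.107 kg·m².
Thin disk: I_cm = (1/4)MR² = (1/4)(4)(0.33)² = 0.1089 kg·m²; centre at d = 0.067 m, so I = I_cm + Md² gives I = 0.1089 + (4)(0.067)² = 0.12686 kg·m².
Rectangular plate: I_cm = (1/12)Mb² = (1/12)(4.3)(0.52)² = 0.096893 kg·m²; centre at d = 0.49 m, so I = I_cm + Md² gives I = 0.096893 + (4.3)(0.49)² = 1.1293 kg·m².
Total I = 0.70017 + 1.107 + 0.12686 + 1.1293 = 3.0634 kg·m².

3.06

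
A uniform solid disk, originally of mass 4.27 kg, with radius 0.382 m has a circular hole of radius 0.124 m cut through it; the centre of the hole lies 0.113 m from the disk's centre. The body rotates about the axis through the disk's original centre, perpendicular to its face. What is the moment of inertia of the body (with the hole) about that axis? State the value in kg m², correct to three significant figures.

Unpierced body about its centre: I₀ = (1/2)MR² = (1/2)(4.27)(0.382)² = 0.31155 kg m².
The removed disk has mass m = M·(r/R)² = (4.27)(0.124/0.382)² = 0.44993 kg (same uniform areal density).
Its moment of inertia about the rotation axis (parallel-axis theorem): I_hole = (1/2)mr² + md² = (1/2)(0.44993)(0.124)² + (0.44993)(0.113)² = 0.0092042 kg m².
Treating the hole as negative mass, I = I₀ − I_hole = 0.31155 − 0.0092042 = 0.30234 kg m².

0.302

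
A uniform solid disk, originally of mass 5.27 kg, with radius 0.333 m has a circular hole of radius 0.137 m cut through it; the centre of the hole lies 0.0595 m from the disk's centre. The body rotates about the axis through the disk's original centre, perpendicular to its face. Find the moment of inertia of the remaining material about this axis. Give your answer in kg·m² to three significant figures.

0.281

Unpierced body about its centre: I₀ = (1/2)MR² = (1/2)(5.27)(0.333)² = 0.29219 kg·m².
The removed disk has mass m = M·(r/R)² = (5.27)(0.137/0.333)² = 0.892 kg (same uniform areal density).
Its moment of inertia about the rotation axis (parallel-axis theorem): I_hole = (1/2)mr² + md² = (1/2)(0.892)(0.137)² + (0.892)(0.0595)² = 0.011529 kg·m².
Treating the hole as negative mass, I = I₀ − I_hole = 0.29219 − 0.011529 = 0.28066 kg·m².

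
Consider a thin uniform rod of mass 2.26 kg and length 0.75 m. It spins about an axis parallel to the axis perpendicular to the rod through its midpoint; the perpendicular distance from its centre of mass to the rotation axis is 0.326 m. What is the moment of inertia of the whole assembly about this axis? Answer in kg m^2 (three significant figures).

0.346

I_cm = (1/12)ML² = (1/12)(2.26)(0.75)² = 0.10594 kg m^2; centre at d = 0.326 m, so I = I_cm + Md² gives I = 0.10594 + (2.26)(0.326)² = 0.34612 kg m^2.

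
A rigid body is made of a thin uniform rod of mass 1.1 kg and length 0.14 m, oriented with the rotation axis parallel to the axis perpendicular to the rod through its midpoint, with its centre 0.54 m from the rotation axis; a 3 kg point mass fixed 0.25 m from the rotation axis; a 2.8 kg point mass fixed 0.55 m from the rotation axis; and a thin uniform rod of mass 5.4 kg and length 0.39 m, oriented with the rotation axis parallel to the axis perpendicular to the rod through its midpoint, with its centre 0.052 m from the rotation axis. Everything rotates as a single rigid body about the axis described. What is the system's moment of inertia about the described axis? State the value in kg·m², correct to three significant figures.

1.44

Thin rod: I_cm = (1/12)ML² = (1/12)(1.1)(0.14)² = 0.0017967 kg·m²; centre at d = 0.54 m, so I = I_cm + Md² gives I = 0.0017967 + (1.1)(0.54)² = 0.32256 kg·m².
Point mass: I_cm = 0; centre at d = 0.25 m, so I = I_cm + Md² gives I = 0 + (3)(0.25)² = 0.1875 kg·m².
Point mass: I_cm = 0; centre at d = 0.55 m, so I = I_cm + Md² gives I = 0 + (2.8)(0.55)² = 0.847 kg·m².
Thin rod: I_cm = (1/12)ML² = (1/12)(5.4)(0.39)² = 0.068445 kg·m²; centre at d = 0.052 m, so I = I_cm + Md² gives I = 0.068445 + (5.4)(0.052)² = 0.083047 kg·m².
Total I = 0.32256 + 0.1875 + 0.847 + 0.083047 = 1.4401 kg·m².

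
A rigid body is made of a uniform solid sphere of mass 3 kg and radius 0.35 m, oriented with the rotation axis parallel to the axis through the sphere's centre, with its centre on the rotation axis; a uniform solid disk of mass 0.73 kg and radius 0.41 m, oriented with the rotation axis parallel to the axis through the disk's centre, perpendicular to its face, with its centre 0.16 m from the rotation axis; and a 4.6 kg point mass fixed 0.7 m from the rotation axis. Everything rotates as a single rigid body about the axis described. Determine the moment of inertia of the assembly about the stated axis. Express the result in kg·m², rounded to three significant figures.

Solid sphere: I_cm = (2/5)MR² = (2/5)(3)(0.35)² = 0.147 kg·m²; axis through the centre, so I = 0.147 kg·m².
Solid disk: I_cm = (1/2)MR² = (1/2)(0.73)(0.41)² = 0.061356 kg·m²; centre at d = 0.16 m, so I = I_cm + Md² gives I = 0.061356 + (0.73)(0.16)² = 0.080044 kg·m².
Point mass: I_cm = 0; centre at d = 0.7 m, so I = I_cm + Md² gives I = 0 + (4.6)(0.7)² = 2.254 kg·m².
Total I = 0.147 + 0.080044 + 2.254 = 2.481 kg·m².

2.48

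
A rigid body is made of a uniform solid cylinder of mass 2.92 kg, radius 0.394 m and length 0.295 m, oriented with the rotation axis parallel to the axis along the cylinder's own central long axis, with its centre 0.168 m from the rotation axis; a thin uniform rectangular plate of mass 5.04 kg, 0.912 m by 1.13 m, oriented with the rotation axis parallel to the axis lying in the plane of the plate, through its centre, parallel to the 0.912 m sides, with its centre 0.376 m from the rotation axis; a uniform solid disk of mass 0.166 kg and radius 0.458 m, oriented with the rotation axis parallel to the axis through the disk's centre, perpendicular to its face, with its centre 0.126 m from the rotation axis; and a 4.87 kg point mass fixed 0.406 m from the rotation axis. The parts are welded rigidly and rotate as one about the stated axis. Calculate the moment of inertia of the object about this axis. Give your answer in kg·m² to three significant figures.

Solid cylinder: I_cm = (1/2)MR² = (1/2)(2.92)(0.394)² = 0.22664 kg·m²; centre at d = 0.168 m, so the parallel axis theorem gives I = 0.22664 + (2.92)(0.168)² = 0.30906 kg·m².
Rectangular plate: I_cm = (1/12)Mb² = (1/12)(5.04)(1.13)² = 0.5363 kg·m²; centre at d = 0.376 m, so the parallel axis theorem gives I = 0.5363 + (5.04)(0.376)² = 1.2488 kg·m².
Solid disk: I_cm = (1/2)MR² = (1/2)(0.166)(0.458)² = 0.01741 kg·m²; centre at d = 0.126 m, so the parallel axis theorem gives I = 0.01741 + (0.166)(0.126)² = 0.020046 kg·m².
Point mass: I_cm = 0; centre at d = 0.406 m, so the parallel axis theorem gives I = 0 + (4.87)(0.406)² = 0.80275 kg·m².
Total I = 0.30906 + 1.2488 + 0.020046 + 0.80275 = 2.3807 kg·m².

2.38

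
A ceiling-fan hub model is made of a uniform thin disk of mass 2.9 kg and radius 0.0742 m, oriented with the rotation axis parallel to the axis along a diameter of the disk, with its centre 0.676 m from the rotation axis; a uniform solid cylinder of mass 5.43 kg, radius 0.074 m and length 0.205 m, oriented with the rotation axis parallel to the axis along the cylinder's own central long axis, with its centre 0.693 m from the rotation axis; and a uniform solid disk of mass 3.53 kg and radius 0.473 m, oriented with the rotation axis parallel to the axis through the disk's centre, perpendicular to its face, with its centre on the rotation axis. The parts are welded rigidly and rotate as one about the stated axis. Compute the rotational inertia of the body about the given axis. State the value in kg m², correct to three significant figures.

4.35

Thin disk: I_cm = (1/4)MR² = (1/4)(2.9)(0.0742)² = 0.0039916 kg m²; centre at d = 0.676 m, so the parallel axis theorem gives I = 0.0039916 + (2.9)(0.676)² = 1.3292 kg m².
Solid cylinder: I_cm = (1/2)MR² = (1/2)(5.43)(0.074)² = 0.014867 kg m²; centre at d = 0.693 m, so the parallel axis theorem gives I = 0.014867 + (5.43)(0.693)² = 2.6226 kg m².
Solid disk: I_cm = (1/2)MR² = (1/2)(3.53)(0.473)² = 0.39488 kg m²; axis through the centre, so I = 0.39488 kg m².
Total I = 1.3292 + 2.6226 + 0.39488 = 4.3467 kg m².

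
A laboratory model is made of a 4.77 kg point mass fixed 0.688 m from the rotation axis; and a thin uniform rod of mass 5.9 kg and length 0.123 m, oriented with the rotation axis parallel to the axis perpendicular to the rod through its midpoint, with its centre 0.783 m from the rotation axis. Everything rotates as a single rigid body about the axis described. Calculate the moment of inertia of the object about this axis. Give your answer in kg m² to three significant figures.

Point mass: I_cm = 0; centre at d = 0.688 m, so the parallel axis theorem gives I = 0 + (4.77)(0.688)² = 2.2579 kg m².
Thin rod: I_cm = (1/12)ML² = (1/12)(5.9)(0.123)² = 0.0074384 kg m²; centre at d = 0.783 m, so the parallel axis theorem gives I = 0.0074384 + (5.9)(0.783)² = 3.6247 kg m².
Total I = 2.2579 + 3.6247 = 5.8825 kg m².

5.88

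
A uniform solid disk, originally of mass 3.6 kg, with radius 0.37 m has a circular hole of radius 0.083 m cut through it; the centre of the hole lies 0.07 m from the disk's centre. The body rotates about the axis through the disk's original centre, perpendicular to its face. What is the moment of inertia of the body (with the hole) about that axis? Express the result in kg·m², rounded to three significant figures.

Unpierced body about its centre: I₀ = (1/2)MR² = (1/2)(3.6)(0.37)² = 0.24642 kg·m².
The removed disk has mass m = M·(r/R)² = (3.6)(0.083/0.37)² = 0.18116 kg (same uniform areal density).
Its moment of inertia about the rotation axis (parallel-axis theorem): I_hole = (1/2)mr² + md² = (1/2)(0.18116)(0.083)² + (0.18116)(0.07)² = 0.0015117 kg·m².
Treating the hole as negative mass, I = I₀ − I_hole = 0.24642 − 0.0015117 = 0.24491 kg·m².

0.245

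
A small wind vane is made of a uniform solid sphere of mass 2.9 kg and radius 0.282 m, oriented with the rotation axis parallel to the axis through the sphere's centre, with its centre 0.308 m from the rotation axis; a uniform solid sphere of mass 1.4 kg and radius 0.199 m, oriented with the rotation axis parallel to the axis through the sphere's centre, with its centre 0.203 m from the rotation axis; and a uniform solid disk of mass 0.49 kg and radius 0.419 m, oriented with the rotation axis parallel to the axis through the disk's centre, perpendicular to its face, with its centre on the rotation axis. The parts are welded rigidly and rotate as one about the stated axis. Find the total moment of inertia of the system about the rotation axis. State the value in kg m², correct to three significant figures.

Solid sphere: I_cm = (2/5)MR² = (2/5)(2.9)(0.282)² = 0.092248 kg m²; centre at d = 0.308 m, so the parallel axis theorem gives I = 0.092248 + (2.9)(0.308)² = 0.36735 kg m².
Solid sphere: I_cm = (2/5)MR² = (2/5)(1.4)(0.199)² = 0.022177 kg m²; centre at d = 0.203 m, so the parallel axis theorem gives I = 0.022177 + (1.4)(0.203)² = 0.079869 kg m².
Solid disk: I_cm = (1/2)MR² = (1/2)(0.49)(0.419)² = 0.043012 kg m²; axis through the centre, so I = 0.043012 kg m².
Total I = 0.36735 + 0.079869 + 0.043012 = 0.49024 kg m².

0.490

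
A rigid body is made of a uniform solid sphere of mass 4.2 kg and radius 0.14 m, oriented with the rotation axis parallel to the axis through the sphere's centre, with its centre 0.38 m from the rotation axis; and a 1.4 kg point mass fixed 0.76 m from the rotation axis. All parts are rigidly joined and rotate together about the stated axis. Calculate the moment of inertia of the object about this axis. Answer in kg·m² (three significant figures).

1.45

Solid sphere: I_cm = (2/5)MR² = (2/5)(4.2)(0.14)² = 0.032928 kg·m²; centre at d = 0.38 m, so the parallel axis theorem gives I = 0.032928 + (4.2)(0.38)² = 0.63941 kg·m².
Point mass: I_cm = 0; centre at d = 0.76 m, so the parallel axis theorem gives I = 0 + (1.4)(0.76)² = 0.80864 kg·m².
Total I = 0.63941 + 0.80864 = 1.448 kg·m².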